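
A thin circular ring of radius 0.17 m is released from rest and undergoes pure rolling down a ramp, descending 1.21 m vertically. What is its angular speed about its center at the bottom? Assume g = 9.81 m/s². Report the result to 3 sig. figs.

The moment of inertia is MR², giving k ≡ I/(MR²) = 1.
Pure rolling means v = ωR; then KE = ½Mv² + ½I(v/R)² = ½(1+k)Mv² = Mv².
Energy conservation Mgh = ½(1+k)Mv² gives v = √(2gh/(1+k)) = √(2 × 9.81 × 1.21 / 2) = 3.445 m/s.
The angular speed follows from ω = v/R = 3.445/0.17 ≈ 20.3 rad/s.

ω ≈ 20.3 rad/s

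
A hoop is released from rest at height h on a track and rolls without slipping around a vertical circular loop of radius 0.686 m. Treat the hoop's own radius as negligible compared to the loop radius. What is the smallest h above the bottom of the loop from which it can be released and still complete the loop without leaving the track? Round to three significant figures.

h_min ≈ 2.06 m

Here I = MR², so the shape factor k = I/(MR²) = 1.
At the top of the loop, the minimum-contact condition is Mg = Mv_top²/r, so v_top² = gr.
With ω = v/R, the kinetic energy at speed v is ½(1+k)Mv² = Mv².
Energy conservation from release (height h) to the top (height 2r): Mgh = Mg(2r) + M·gr.
Thus h_min = 2r + (1+k)r/2 = r(2 + 2/2) = 0.686 × 3 ≈ 2.06 m.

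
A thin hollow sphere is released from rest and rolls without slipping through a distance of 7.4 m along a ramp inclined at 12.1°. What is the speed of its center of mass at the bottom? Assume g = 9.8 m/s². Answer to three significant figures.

Here I = (2/3)MR², so the shape factor k = I/(MR²) = 2/3.
Rolling without slipping gives ω = v/R, so the total kinetic energy is ½Mv² + ½Iω² = ½(1+k)Mv² = (5/6)Mv².
The vertical drop is h = L sinθ = 7.4 × sin12.1° = 1.551 m.
Energy conservation: Mgh = (5/6)Mv², so v = √(2gh/(1+k)) = √(2 × 9.8 × 1.551 / 1.667) ≈ 4.27 m/s.

v ≈ 4.27 m/s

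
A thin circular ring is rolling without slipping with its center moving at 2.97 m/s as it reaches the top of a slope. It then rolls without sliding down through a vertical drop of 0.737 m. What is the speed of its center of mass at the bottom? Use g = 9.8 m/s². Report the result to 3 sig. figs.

Here I = MR², so the shape factor k = I/(MR²) = 1.
Since it rolls without slipping, ω = v/R and KE = ½Mv² + ½Iω² = ½(1+k)Mv² = Mv².
Energy conservation: Mv₀² + Mgh = Mv², so v² = v₀² + 2gh/(1+k).
v = √(2.97² + 2×9.8×0.737/2) = √16.04 ≈ 4.01 m/s.

v ≈ 4.01 m/s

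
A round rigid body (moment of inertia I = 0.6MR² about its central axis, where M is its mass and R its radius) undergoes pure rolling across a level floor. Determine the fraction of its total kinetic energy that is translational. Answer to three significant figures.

For this body I = 0.6MR², i.e. k = I/(MR²) = 0.6.
Since ω = v/R, the translational part is ½Mv² and the rotational part is ½I(v/R)² = ½kMv²; the total is ½(1+k)Mv².
The translational fraction is therefore 1/(1+k) = 1/1.6 ≈ 0.625.

fraction ≈ 0.625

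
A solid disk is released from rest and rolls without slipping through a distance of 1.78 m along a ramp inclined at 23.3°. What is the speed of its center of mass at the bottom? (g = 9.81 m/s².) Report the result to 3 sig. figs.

Here I = (1/2)MR², so the shape factor k = I/(MR²) = 0.5.
The rolling condition ω = v/R makes the rotational term ½I(v/R)² = ½kMv², so KE_total = ½(1+k)Mv² = (3/4)Mv².
The vertical drop is h = L sinθ = 1.78 × sin23.3° = 0.7041 m.
Setting Mgh = (3/4)Mv² gives v = √(2gh/(1+k)) = √(2·9.81·0.7041/1.5) ≈ 3.03 m/s.

v ≈ 3.03 m/s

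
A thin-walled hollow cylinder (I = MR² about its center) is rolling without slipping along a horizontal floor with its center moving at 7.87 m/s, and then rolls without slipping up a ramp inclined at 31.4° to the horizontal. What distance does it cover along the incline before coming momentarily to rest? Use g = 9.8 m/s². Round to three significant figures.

The moment of inertia is MR², giving k ≡ I/(MR²) = 1.
Since it rolls without slipping, ω = v/R and KE = ½Mv² + ½Iω² = ½(1+k)Mv² = Mv².
Setting this equal to Mgh gives the vertical rise h = (1+k)v₀²/(2g) = 2×7.87²/(2×9.8) = 6.32 m.
The distance along the slope is d = h/sinθ = 6.32/sin31.4° ≈ 12.1 m.

d ≈ 12.1 m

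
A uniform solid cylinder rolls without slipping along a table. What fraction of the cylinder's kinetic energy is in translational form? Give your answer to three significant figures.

fraction ≈ 0.667

The moment of inertia is (1/2)MR², giving k ≡ I/(MR²) = 0.5.
With ω = v/R, KE_trans = ½Mv² and KE_rot = ½Iω² = ½kMv², so KE_total = ½(1+k)Mv².
The translational fraction is therefore 1/(1+k) = 1/1.5 ≈ 0.667.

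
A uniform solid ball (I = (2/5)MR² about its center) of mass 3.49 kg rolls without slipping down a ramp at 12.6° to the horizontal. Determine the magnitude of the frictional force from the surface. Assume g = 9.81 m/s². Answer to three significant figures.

The moment of inertia is (2/5)MR², giving k ≡ I/(MR²) = 0.4.
Along the incline Mg sinθ − f = Ma, and torque about the center fR = Iα = kMR²(a/R) gives f = kMa.
Combining, a = g sinθ/(1+k) and f = kMa = kMg sinθ/(1+k).
f = 0.4 × 3.49 × 9.81 × sin12.6° / 1.4 ≈ 2.13 N.

f ≈ 2.13 N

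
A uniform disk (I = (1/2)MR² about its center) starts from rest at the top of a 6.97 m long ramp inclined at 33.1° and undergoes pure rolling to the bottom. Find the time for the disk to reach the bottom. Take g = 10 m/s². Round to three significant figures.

The moment of inertia is (1/2)MR², giving k ≡ I/(MR²) = 0.5.
Translational: Mg sinθ − f = Ma. Rotational about the CM: fR = Iα = kMRa, so f = kMa.
Hence a = g sinθ/(1+k) = 10×sin33.1°/1.5 = 3.641 m/s².
With constant a from rest, t = √(2L/a) = √(2·6.97/3.641) ≈ 1.96 s.

t ≈ 1.96 s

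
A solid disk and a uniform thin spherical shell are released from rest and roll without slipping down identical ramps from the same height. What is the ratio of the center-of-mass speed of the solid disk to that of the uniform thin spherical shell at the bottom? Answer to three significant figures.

Each satisfies Mgh = ½(1+k)Mv² with k = I/(MR²), so v ∝ 1/√(1+k).
For the solid disk k = 0.5; for the uniform thin spherical shell k = 2/3.
v₁/v₂ = √((1+k₂)/(1+k₁)) = √(1.667/1.5) ≈ 1.05.

v_ratio ≈ 1.05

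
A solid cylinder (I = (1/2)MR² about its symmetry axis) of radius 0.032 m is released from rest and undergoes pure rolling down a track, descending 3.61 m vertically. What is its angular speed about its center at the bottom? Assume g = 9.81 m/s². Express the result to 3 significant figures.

ω ≈ 215 rad/s

Here I = (1/2)MR², so the shape factor k = I/(MR²) = 0.5.
Pure rolling means v = ωR; then KE = ½Mv² + ½I(v/R)² = ½(1+k)Mv² = (3/4)Mv².
Energy conservation Mgh = ½(1+k)Mv² gives v = √(2gh/(1+k)) = √(2 × 9.81 × 3.61 / 1.5) = 6.872 m/s.
The angular speed follows from ω = v/R = 6.872/0.032 ≈ 215 rad/s.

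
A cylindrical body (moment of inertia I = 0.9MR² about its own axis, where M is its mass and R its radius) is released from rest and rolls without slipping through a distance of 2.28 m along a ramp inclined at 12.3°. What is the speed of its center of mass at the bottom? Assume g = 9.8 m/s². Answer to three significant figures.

v ≈ 2.24 m/s

The moment of inertia is 0.9MR², giving k ≡ I/(MR²) = 0.9.
The rolling condition ω = v/R makes the rotational term ½I(v/R)² = ½kMv², so KE_total = ½(1+k)Mv² = (19/20)Mv².
The vertical drop is h = L sinθ = 2.28 × sin12.3° = 0.4857 m.
Energy conservation: Mgh = (19/20)Mv², so v = √(2gh/(1+k)) = √(2 × 9.8 × 0.4857 / 1.9) ≈ 2.24 m/s.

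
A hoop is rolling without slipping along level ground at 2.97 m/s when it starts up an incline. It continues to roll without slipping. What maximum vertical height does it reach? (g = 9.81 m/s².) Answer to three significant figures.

h ≈ 0.899 m

Here I = MR², so the shape factor k = I/(MR²) = 1.
Rolling without slipping gives ω = v/R, so the total kinetic energy is ½Mv² + ½Iω² = ½(1+k)Mv² = Mv².
All of this converts to potential energy at the highest point: Mv₀² = Mgh.
Thus h = (1+k)v₀²/(2g) = 2 × 2.97² / (2 × 9.81) ≈ 0.899 m.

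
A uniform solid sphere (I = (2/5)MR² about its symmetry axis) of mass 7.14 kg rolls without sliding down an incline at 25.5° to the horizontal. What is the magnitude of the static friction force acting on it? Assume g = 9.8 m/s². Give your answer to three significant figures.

The moment of inertia is (2/5)MR², giving k ≡ I/(MR²) = 0.4.
Along the incline Mg sinθ − f = Ma, and torque about the center fR = Iα = kMR²(a/R) gives f = kMa.
Combining, a = g sinθ/(1+k) and f = kMa = kMg sinθ/(1+k).
f = 0.4 × 7.14 × 9.8 × sin25.5° / 1.4 ≈ 8.61 N.

f ≈ 8.61 N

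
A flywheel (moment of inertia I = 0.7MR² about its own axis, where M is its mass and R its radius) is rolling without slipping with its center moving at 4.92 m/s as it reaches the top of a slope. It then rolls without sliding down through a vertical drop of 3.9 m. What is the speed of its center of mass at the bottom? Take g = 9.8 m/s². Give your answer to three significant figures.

For this body I = 0.7MR², i.e. k = I/(MR²) = 0.7.
Since it rolls without slipping, ω = v/R and KE = ½Mv² + ½Iω² = ½(1+k)Mv² = (17/20)Mv².
Conserving energy between top and bottom: (17/20)Mv² = (17/20)Mv₀² + Mgh, hence v² = v₀² + 2gh/(1+k).
v = √(4.92² + 2×9.8×3.9/1.7) = √69.17 ≈ 8.32 m/s.

v ≈ 8.32 m/s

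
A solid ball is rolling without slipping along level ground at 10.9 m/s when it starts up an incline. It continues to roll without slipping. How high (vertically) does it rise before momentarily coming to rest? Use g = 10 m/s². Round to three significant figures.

Here I = (2/5)MR², so the shape factor k = I/(MR²) = 0.4.
The rolling condition ω = v/R makes the rotational term ½I(v/R)² = ½kMv², so KE_total = ½(1+k)Mv² = (7/10)Mv².
All of this converts to potential energy at the highest point: (7/10)Mv₀² = Mgh.
Thus h = (1+k)v₀²/(2g) = 1.4 × 10.9² / (2 × 10) ≈ 8.32 m.

h ≈ 8.32 m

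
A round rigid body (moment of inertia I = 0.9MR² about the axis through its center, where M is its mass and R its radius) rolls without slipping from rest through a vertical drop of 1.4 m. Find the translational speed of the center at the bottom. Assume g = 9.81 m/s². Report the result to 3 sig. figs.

v ≈ 3.80 m/s

Here I = 0.9MR², so the shape factor k = I/(MR²) = 0.9.
Pure rolling means v = ωR; then KE = ½Mv² + ½I(v/R)² = ½(1+k)Mv² = (19/20)Mv².
Energy conservation: Mgh = (19/20)Mv², so v = √(2gh/(1+k)) = √(2 × 9.81 × 1.4 / 1.9) ≈ 3.80 m/s.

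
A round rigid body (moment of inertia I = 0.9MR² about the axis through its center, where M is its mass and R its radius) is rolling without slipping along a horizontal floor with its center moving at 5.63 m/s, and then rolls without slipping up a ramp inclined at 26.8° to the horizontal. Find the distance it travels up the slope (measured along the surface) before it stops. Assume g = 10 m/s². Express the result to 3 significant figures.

For this body I = 0.9MR², i.e. k = I/(MR²) = 0.9.
Pure rolling means v = ωR; then KE = ½Mv² + ½I(v/R)² = ½(1+k)Mv² = (19/20)Mv².
Setting this equal to Mgh gives the vertical rise h = (1+k)v₀²/(2g) = 1.9×5.63²/(2×10) = 3.011 m.
The distance along the slope is d = h/sinθ = 3.011/sin26.8° ≈ 6.68 m.

d ≈ 6.68 m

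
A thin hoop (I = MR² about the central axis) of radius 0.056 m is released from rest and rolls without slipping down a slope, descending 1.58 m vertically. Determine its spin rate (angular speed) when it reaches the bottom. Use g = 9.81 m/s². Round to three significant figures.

Here I = MR², so the shape factor k = I/(MR²) = 1.
Pure rolling means v = ωR; then KE = ½Mv² + ½I(v/R)² = ½(1+k)Mv² = Mv².
Energy conservation Mgh = ½(1+k)Mv² gives v = √(2gh/(1+k)) = √(2 × 9.81 × 1.58 / 2) = 3.937 m/s.
Then ω = v/R = 3.937 / 0.056 ≈ 70.3 rad/s.

ω ≈ 70.3 rad/s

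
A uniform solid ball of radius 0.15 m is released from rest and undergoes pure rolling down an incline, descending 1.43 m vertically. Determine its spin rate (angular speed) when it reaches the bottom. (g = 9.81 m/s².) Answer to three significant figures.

For this body I = (2/5)MR², i.e. k = I/(MR²) = 0.4.
The rolling condition ω = v/R makes the rotational term ½I(v/R)² = ½kMv², so KE_total = ½(1+k)Mv² = (7/10)Mv².
Energy conservation Mgh = ½(1+k)Mv² gives v = √(2gh/(1+k)) = √(2 × 9.81 × 1.43 / 1.4) = 4.477 m/s.
Then ω = v/R = 4.477 / 0.15 ≈ 29.8 rad/s.

ω ≈ 29.8 rad/s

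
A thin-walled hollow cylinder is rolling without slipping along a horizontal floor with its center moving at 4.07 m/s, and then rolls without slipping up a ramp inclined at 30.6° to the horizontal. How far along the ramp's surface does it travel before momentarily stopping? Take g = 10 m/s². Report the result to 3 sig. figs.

d ≈ 3.25 m

The moment of inertia is MR², giving k ≡ I/(MR²) = 1.
Pure rolling means v = ωR; then KE = ½Mv² + ½I(v/R)² = ½(1+k)Mv² = Mv².
Setting this equal to Mgh gives the vertical rise h = (1+k)v₀²/(2g) = 2×4.07²/(2×10) = 1.656 m.
Along the incline, d = h/sinθ = 1.656/sin30.6° ≈ 3.25 m.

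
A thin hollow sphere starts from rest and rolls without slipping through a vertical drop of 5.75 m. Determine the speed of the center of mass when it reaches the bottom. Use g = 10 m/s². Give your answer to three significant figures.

v ≈ 8.31 m/s

Here I = (2/3)MR², so the shape factor k = I/(MR²) = 2/3.
Since it rolls without slipping, ω = v/R and KE = ½Mv² + ½Iω² = ½(1+k)Mv² = (5/6)Mv².
Energy conservation: Mgh = (5/6)Mv², so v = √(2gh/(1+k)) = √(2 × 10 × 5.75 / 1.667) ≈ 8.31 m/s.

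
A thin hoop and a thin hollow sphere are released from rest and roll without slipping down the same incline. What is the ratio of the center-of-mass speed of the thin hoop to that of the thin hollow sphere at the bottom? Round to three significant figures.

Each satisfies Mgh = ½(1+k)Mv² with k = I/(MR²), so v ∝ 1/√(1+k).
For the thin hoop k = 1; for the thin hollow sphere k = 2/3.
v₁/v₂ = √((1+k₂)/(1+k₁)) = √(1.667/2) ≈ 0.913.

v_ratio ≈ 0.913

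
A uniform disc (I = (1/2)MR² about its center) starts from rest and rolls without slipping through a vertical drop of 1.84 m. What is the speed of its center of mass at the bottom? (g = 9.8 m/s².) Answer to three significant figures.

v ≈ 4.90 m/s

For this body I = (1/2)MR², i.e. k = I/(MR²) = 0.5.
Rolling without slipping gives ω = v/R, so the total kinetic energy is ½Mv² + ½Iω² = ½(1+k)Mv² = (3/4)Mv².
Energy conservation: Mgh = (3/4)Mv², so v = √(2gh/(1+k)) = √(2 × 9.8 × 1.84 / 1.5) ≈ 4.90 m/s.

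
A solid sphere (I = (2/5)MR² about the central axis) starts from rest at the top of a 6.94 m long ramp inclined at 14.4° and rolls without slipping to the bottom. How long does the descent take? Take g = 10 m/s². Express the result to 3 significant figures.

With I = (2/5)MR², the ratio k = I/(MR²) is 0.4.
Along the incline Mg sinθ − f = Ma, and torque about the center fR = Iα = kMR²(a/R) gives f = kMa.
Hence a = g sinθ/(1+k) = 10×sin14.4°/1.4 = 1.776 m/s².
With constant a from rest, t = √(2L/a) = √(2·6.94/1.776) ≈ 2.80 s.

t ≈ 2.80 s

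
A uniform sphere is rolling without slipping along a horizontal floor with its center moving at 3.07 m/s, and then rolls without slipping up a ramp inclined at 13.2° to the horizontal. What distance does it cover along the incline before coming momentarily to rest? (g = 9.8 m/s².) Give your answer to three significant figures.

For this body I = (2/5)MR², i.e. k = I/(MR²) = 0.4.
Rolling without slipping gives ω = v/R, so the total kinetic energy is ½Mv² + ½Iω² = ½(1+k)Mv² = (7/10)Mv².
Setting this equal to Mgh gives the vertical rise h = (1+k)v₀²/(2g) = 1.4×3.07²/(2×9.8) = 0.6732 m.
The distance along the slope is d = h/sinθ = 0.6732/sin13.2° ≈ 2.95 m.

d ≈ 2.95 m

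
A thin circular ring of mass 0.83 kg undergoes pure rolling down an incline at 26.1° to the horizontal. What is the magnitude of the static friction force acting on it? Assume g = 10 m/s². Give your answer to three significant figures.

f ≈ 1.83 N

The moment of inertia is MR², giving k ≡ I/(MR²) = 1.
Newton's second law down the slope: Mg sinθ − f = Ma. The torque equation fR = Iα (with α = a/R) gives f = kMa.
Combining, a = g sinθ/(1+k) and f = kMa = kMg sinθ/(1+k).
f = 1 × 0.83 × 10 × sin26.1° / 2 ≈ 1.83 N.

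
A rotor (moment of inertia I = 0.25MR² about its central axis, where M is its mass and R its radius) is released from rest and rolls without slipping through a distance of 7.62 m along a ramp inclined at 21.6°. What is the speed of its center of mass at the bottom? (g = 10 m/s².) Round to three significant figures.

v ≈ 6.70 m/s

Here I = 0.25MR², so the shape factor k = I/(MR²) = 0.25.
Pure rolling means v = ωR; then KE = ½Mv² + ½I(v/R)² = ½(1+k)Mv² = (5/8)Mv².
The vertical drop is h = L sinθ = 7.62 × sin21.6° = 2.805 m.
Setting Mgh = (5/8)Mv² gives v = √(2gh/(1+k)) = √(2·10·2.805/1.25) ≈ 6.70 m/s.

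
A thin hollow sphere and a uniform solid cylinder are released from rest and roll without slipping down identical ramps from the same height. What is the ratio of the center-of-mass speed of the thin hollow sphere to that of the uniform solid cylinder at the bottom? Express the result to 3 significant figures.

Each satisfies Mgh = ½(1+k)Mv² with k = I/(MR²), so v ∝ 1/√(1+k).
For the thin hollow sphere k = 2/3; for the uniform solid cylinder k = 0.5.
v₁/v₂ = √((1+k₂)/(1+k₁)) = √(1.5/1.667) ≈ 0.949.

v_ratio ≈ 0.949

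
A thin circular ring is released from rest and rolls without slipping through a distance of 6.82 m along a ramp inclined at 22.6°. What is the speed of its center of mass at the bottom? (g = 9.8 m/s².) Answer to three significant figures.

With I = MR², the ratio k = I/(MR²) is 1.
The rolling condition ω = v/R makes the rotational term ½I(v/R)² = ½kMv², so KE_total = ½(1+k)Mv² = Mv².
The vertical drop is h = L sinθ = 6.82 × sin22.6° = 2.621 m.
Setting Mgh = Mv² gives v = √(2gh/(1+k)) = √(2·9.8·2.621/2) ≈ 5.07 m/s.

v ≈ 5.07 m/s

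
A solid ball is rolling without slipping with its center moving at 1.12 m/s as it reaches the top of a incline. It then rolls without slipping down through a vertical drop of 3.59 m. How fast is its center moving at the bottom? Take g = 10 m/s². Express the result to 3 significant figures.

v ≈ 7.25 m/s

Here I = (2/5)MR², so the shape factor k = I/(MR²) = 0.4.
Since it rolls without slipping, ω = v/R and KE = ½Mv² + ½Iω² = ½(1+k)Mv² = (7/10)Mv².
Energy conservation: (7/10)Mv₀² + Mgh = (7/10)Mv², so v² = v₀² + 2gh/(1+k).
v = √(1.12² + 2×10×3.59/1.4) = √52.54 ≈ 7.25 m/s.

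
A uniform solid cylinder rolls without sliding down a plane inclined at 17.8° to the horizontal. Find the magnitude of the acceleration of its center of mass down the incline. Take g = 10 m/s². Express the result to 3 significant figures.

a ≈ 2.04 m/s²

Here I = (1/2)MR², so the shape factor k = I/(MR²) = 0.5.
Translational: Mg sinθ − f = Ma. Rotational about the CM: fR = Iα = kMRa, so f = kMa.
Eliminating f: Mg sinθ = (1+k)Ma, so a = g sinθ/(1+k) = 10 × sin17.8° / 1.5 ≈ 2.04 m/s².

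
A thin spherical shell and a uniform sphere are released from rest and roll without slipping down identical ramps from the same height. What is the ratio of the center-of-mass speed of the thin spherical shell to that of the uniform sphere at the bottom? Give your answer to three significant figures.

Each satisfies Mgh = ½(1+k)Mv² with k = I/(MR²), so v ∝ 1/√(1+k).
For the thin spherical shell k = 2/3; for the uniform sphere k = 0.4.
v₁/v₂ = √((1+k₂)/(1+k₁)) = √(1.4/1.667) ≈ 0.917.

v_ratio ≈ 0.917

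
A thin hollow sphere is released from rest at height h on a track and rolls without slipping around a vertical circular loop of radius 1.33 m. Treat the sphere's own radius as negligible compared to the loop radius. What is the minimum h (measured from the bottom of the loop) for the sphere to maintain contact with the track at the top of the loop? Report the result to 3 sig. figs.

h_min ≈ 3.77 m

For this body I = (2/3)MR², i.e. k = I/(MR²) = 2/3.
At the top, contact is just lost when gravity alone supplies the centripetal force: Mg = Mv_top²/r, i.e. v_top² = gr.
With ω = v/R, the kinetic energy at speed v is ½(1+k)Mv² = (5/6)Mv².
Energy conservation from release (height h) to the top (height 2r): Mgh = Mg(2r) + (5/6)M·gr.
Thus h_min = 2r + (1+k)r/2 = r(2 + 1.667/2) = 1.33 × 2.833 ≈ 3.77 m.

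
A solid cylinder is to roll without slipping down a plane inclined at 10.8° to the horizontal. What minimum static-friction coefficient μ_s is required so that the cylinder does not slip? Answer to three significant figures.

Here I = (1/2)MR², so the shape factor k = I/(MR²) = 0.5.
Along the incline Mg sinθ − f = Ma, and torque about the center fR = Iα = kMR²(a/R) gives f = kMa.
These give a = g sinθ/(1+k) and the required friction f = kMg sinθ/(1+k).
The normal force is N = Mg cosθ, so μ_min = f/N = k tanθ/(1+k).
μ_min = 0.5 × tan10.8° / 1.5 ≈ 0.0636.

μ_min ≈ 0.0636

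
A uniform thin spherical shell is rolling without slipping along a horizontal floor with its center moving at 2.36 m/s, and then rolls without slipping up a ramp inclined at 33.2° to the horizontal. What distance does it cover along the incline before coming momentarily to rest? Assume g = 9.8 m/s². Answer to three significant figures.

d ≈ 0.865 m

For this body I = (2/3)MR², i.e. k = I/(MR²) = 2/3.
Pure rolling means v = ωR; then KE = ½Mv² + ½I(v/R)² = ½(1+k)Mv² = (5/6)Mv².
Setting this equal to Mgh gives the vertical rise h = (1+k)v₀²/(2g) = 1.667×2.36²/(2×9.8) = 0.4736 m.
The distance along the slope is d = h/sinθ = 0.4736/sin33.2° ≈ 0.865 m.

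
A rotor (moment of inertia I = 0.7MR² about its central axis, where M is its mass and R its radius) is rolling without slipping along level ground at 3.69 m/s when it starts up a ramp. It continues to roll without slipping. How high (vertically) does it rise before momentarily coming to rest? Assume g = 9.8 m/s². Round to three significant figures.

h ≈ 1.18 m

For this body I = 0.7MR², i.e. k = I/(MR²) = 0.7.
Rolling without slipping gives ω = v/R, so the total kinetic energy is ½Mv² + ½Iω² = ½(1+k)Mv² = (17/20)Mv².
At the top the kinetic energy is zero, so (17/20)Mv₀² = Mgh.
Thus h = (1+k)v₀²/(2g) = 1.7 × 3.69² / (2 × 9.8) ≈ 1.18 m.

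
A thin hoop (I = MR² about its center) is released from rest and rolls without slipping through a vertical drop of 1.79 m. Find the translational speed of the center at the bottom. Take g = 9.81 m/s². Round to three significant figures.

v ≈ 4.19 m/s

For this body I = MR², i.e. k = I/(MR²) = 1.
Pure rolling means v = ωR; then KE = ½Mv² + ½I(v/R)² = ½(1+k)Mv² = Mv².
Setting Mgh = Mv² gives v = √(2gh/(1+k)) = √(2·9.81·1.79/2) ≈ 4.19 m/s.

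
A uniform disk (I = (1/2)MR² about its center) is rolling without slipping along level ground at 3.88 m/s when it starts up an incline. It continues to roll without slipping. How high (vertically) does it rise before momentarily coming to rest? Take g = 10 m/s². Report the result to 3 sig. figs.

h ≈ 1.13 m

For this body I = (1/2)MR², i.e. k = I/(MR²) = 0.5.
Pure rolling means v = ωR; then KE = ½Mv² + ½I(v/R)² = ½(1+k)Mv² = (3/4)Mv².
All of this converts to potential energy at the highest point: (3/4)Mv₀² = Mgh.
Thus h = (1+k)v₀²/(2g) = 1.5 × 3.88² / (2 × 10) ≈ 1.13 m.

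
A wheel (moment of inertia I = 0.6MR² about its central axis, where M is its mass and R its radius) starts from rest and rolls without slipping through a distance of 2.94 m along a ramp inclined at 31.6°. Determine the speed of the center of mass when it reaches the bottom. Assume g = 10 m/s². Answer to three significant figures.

v ≈ 4.39 m/s

With I = 0.6MR², the ratio k = I/(MR²) is 0.6.
The rolling condition ω = v/R makes the rotational term ½I(v/R)² = ½kMv², so KE_total = ½(1+k)Mv² = (4/5)Mv².
The vertical drop is h = L sinθ = 2.94 × sin31.6° = 1.541 m.
Energy conservation: Mgh = (4/5)Mv², so v = √(2gh/(1+k)) = √(2 × 10 × 1.541 / 1.6) ≈ 4.39 m/s.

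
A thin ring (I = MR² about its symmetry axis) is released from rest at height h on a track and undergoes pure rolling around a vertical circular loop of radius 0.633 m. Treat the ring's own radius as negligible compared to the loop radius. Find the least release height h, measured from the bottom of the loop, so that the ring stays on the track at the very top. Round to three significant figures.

The moment of inertia is MR², giving k ≡ I/(MR²) = 1.
At the top of the loop, the minimum-contact condition is Mg = Mv_top²/r, so v_top² = gr.
With ω = v/R, the kinetic energy at speed v is ½(1+k)Mv² = Mv².
Energy conservation from release (height h) to the top (height 2r): Mgh = Mg(2r) + M·gr.
Thus h_min = 2r + (1+k)r/2 = r(2 + 2/2) = 0.633 × 3 ≈ 1.90 m.

h_min ≈ 1.90 m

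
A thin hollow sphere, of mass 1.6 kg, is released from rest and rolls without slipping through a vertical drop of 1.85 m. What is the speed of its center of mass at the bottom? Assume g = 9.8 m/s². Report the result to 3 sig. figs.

With I = (2/3)MR², the ratio k = I/(MR²) is 2/3.
Pure rolling means v = ωR; then KE = ½Mv² + ½I(v/R)² = ½(1+k)Mv² = (5/6)Mv².
Energy conservation: Mgh = (5/6)Mv², so v = √(2gh/(1+k)) = √(2 × 9.8 × 1.85 / 1.667) ≈ 4.66 m/s.

v ≈ 4.66 m/s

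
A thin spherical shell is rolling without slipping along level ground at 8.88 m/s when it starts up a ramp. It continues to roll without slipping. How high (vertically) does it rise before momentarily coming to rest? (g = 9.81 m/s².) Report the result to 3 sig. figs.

The moment of inertia is (2/3)MR², giving k ≡ I/(MR²) = 2/3.
Rolling without slipping gives ω = v/R, so the total kinetic energy is ½Mv² + ½Iω² = ½(1+k)Mv² = (5/6)Mv².
All of this converts to potential energy at the highest point: (5/6)Mv₀² = Mgh.
Thus h = (1+k)v₀²/(2g) = 1.667 × 8.88² / (2 × 9.81) ≈ 6.70 m.

h ≈ 6.70 m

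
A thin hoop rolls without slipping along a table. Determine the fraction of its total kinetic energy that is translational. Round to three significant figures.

For this body I = MR², i.e. k = I/(MR²) = 1.
Since ω = v/R, the translational part is ½Mv² and the rotational part is ½I(v/R)² = ½kMv²; the total is ½(1+k)Mv².
The translational fraction is therefore 1/(1+k) = 1/2 ≈ 0.500.

fraction ≈ 0.500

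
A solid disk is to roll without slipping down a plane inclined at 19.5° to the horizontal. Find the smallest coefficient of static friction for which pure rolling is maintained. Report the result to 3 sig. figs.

For this body I = (1/2)MR², i.e. k = I/(MR²) = 0.5.
Newton's second law down the slope: Mg sinθ − f = Ma. The torque equation fR = Iα (with α = a/R) gives f = kMa.
These give a = g sinθ/(1+k) and the required friction f = kMg sinθ/(1+k).
With N = Mg cosθ, the no-slip condition f ≤ μN gives μ_min = f/N = k tanθ/(1+k).
μ_min = 0.5 × tan19.5° / 1.5 ≈ 0.118.

μ_min ≈ 0.118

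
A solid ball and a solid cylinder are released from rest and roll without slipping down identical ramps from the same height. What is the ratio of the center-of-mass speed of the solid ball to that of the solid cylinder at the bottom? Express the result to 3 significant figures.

Each satisfies Mgh = ½(1+k)Mv² with k = I/(MR²), so v ∝ 1/√(1+k).
For the solid ball k = 0.4; for the solid cylinder k = 0.5.
v₁/v₂ = √((1+k₂)/(1+k₁)) = √(1.5/1.4) ≈ 1.04.

v_ratio ≈ 1.04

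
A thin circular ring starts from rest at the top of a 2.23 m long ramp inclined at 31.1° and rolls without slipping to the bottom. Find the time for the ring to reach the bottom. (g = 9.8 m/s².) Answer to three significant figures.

With I = MR², the ratio k = I/(MR²) is 1.
Translational: Mg sinθ − f = Ma. Rotational about the CM: fR = Iα = kMRa, so f = kMa.
Hence a = g sinθ/(1+k) = 9.8×sin31.1°/2 = 2.531 m/s².
With constant a from rest, t = √(2L/a) = √(2·2.23/2.531) ≈ 1.33 s.

t ≈ 1.33 s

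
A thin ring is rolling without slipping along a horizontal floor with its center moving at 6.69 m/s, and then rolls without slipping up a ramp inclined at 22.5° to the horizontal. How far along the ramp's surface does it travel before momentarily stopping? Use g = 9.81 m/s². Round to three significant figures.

d ≈ 11.9 m

Here I = MR², so the shape factor k = I/(MR²) = 1.
Since it rolls without slipping, ω = v/R and KE = ½Mv² + ½Iω² = ½(1+k)Mv² = Mv².
Setting this equal to Mgh gives the vertical rise h = (1+k)v₀²/(2g) = 2×6.69²/(2×9.81) = 4.562 m.
The distance along the slope is d = h/sinθ = 4.562/sin22.5° ≈ 11.9 m.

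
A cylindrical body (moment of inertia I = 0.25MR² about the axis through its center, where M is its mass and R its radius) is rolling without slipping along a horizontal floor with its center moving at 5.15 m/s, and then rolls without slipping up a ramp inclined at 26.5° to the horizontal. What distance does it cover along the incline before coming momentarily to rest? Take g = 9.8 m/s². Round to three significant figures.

d ≈ 3.79 m

With I = 0.25MR², the ratio k = I/(MR²) is 0.25.
Pure rolling means v = ωR; then KE = ½Mv² + ½I(v/R)² = ½(1+k)Mv² = (5/8)Mv².
Setting this equal to Mgh gives the vertical rise h = (1+k)v₀²/(2g) = 1.25×5.15²/(2×9.8) = 1.691 m.
The distance along the slope is d = h/sinθ = 1.691/sin26.5° ≈ 3.79 m.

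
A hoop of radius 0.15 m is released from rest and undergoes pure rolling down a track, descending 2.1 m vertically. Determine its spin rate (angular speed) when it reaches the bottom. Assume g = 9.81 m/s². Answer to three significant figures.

Here I = MR², so the shape factor k = I/(MR²) = 1.
Rolling without slipping gives ω = v/R, so the total kinetic energy is ½Mv² + ½Iω² = ½(1+k)Mv² = Mv².
Energy conservation Mgh = ½(1+k)Mv² gives v = √(2gh/(1+k)) = √(2 × 9.81 × 2.1 / 2) = 4.539 m/s.
The angular speed follows from ω = v/R = 4.539/0.15 ≈ 30.3 rad/s.

ω ≈ 30.3 rad/s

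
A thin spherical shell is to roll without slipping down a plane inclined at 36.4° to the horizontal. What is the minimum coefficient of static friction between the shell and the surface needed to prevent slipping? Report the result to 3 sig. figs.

With I = (2/3)MR², the ratio k = I/(MR²) is 2/3.
Translational: Mg sinθ − f = Ma. Rotational about the CM: fR = Iα = kMRa, so f = kMa.
These give a = g sinθ/(1+k) and the required friction f = kMg sinθ/(1+k).
The normal force is N = Mg cosθ, so μ_min = f/N = k tanθ/(1+k).
μ_min = (2/3) × tan36.4° / 1.667 ≈ 0.295.

μ_min ≈ 0.295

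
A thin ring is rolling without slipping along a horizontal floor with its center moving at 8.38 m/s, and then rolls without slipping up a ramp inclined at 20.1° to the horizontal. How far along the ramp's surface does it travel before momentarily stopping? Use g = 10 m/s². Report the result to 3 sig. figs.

d ≈ 20.4 m

With I = MR², the ratio k = I/(MR²) is 1.
The rolling condition ω = v/R makes the rotational term ½I(v/R)² = ½kMv², so KE_total = ½(1+k)Mv² = Mv².
Setting this equal to Mgh gives the vertical rise h = (1+k)v₀²/(2g) = 2×8.38²/(2×10) = 7.022 m.
The distance along the slope is d = h/sinθ = 7.022/sin20.1° ≈ 20.4 m.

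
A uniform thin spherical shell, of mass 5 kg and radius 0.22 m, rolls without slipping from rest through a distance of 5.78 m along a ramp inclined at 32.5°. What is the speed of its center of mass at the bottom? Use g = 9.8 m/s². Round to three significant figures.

v ≈ 6.04 m/s

With I = (2/3)MR², the ratio k = I/(MR²) is 2/3.
The rolling condition ω = v/R makes the rotational term ½I(v/R)² = ½kMv², so KE_total = ½(1+k)Mv² = (5/6)Mv².
The vertical drop is h = L sinθ = 5.78 × sin32.5° = 3.106 m.
Setting Mgh = (5/6)Mv² gives v = √(2gh/(1+k)) = √(2·9.8·3.106/1.667) ≈ 6.04 m/s.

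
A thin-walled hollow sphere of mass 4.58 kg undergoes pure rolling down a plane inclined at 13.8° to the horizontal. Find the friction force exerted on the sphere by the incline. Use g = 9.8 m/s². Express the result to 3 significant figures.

For this body I = (2/3)MR², i.e. k = I/(MR²) = 2/3.
Translational: Mg sinθ − f = Ma. Rotational about the CM: fR = Iα = kMRa, so f = kMa.
Combining, a = g sinθ/(1+k) and f = kMa = kMg sinθ/(1+k).
f = (2/3) × 4.58 × 9.8 × sin13.8° / 1.667 ≈ 4.28 N.

f ≈ 4.28 N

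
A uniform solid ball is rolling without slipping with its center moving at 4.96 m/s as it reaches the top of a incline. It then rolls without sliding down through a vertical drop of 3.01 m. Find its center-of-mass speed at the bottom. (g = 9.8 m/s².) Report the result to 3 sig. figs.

v ≈ 8.17 m/s

For this body I = (2/5)MR², i.e. k = I/(MR²) = 0.4.
Pure rolling means v = ωR; then KE = ½Mv² + ½I(v/R)² = ½(1+k)Mv² = (7/10)Mv².
Conserving energy between top and bottom: (7/10)Mv² = (7/10)Mv₀² + Mgh, hence v² = v₀² + 2gh/(1+k).
v = √(4.96² + 2×9.8×3.01/1.4) = √66.74 ≈ 8.17 m/s.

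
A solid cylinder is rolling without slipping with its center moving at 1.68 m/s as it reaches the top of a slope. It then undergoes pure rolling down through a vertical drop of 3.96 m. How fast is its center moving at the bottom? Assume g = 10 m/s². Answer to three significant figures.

v ≈ 7.46 m/s

For this body I = (1/2)MR², i.e. k = I/(MR²) = 0.5.
Pure rolling means v = ωR; then KE = ½Mv² + ½I(v/R)² = ½(1+k)Mv² = (3/4)Mv².
Conserving energy between top and bottom: (3/4)Mv² = (3/4)Mv₀² + Mgh, hence v² = v₀² + 2gh/(1+k).
v = √(1.68² + 2×10×3.96/1.5) = √55.62 ≈ 7.46 m/s.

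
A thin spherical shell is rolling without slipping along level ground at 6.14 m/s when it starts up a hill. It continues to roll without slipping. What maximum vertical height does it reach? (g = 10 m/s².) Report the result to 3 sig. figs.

h ≈ 3.14 m

With I = (2/3)MR², the ratio k = I/(MR²) is 2/3.
Rolling without slipping gives ω = v/R, so the total kinetic energy is ½Mv² + ½Iω² = ½(1+k)Mv² = (5/6)Mv².
All of this converts to potential energy at the highest point: (5/6)Mv₀² = Mgh.
Thus h = (1+k)v₀²/(2g) = 1.667 × 6.14² / (2 × 10) ≈ 3.14 m.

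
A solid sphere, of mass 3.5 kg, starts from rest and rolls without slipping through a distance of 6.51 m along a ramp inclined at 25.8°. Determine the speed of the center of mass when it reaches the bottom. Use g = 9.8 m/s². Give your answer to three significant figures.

v ≈ 6.30 m/s

Here I = (2/5)MR², so the shape factor k = I/(MR²) = 0.4.
Since it rolls without slipping, ω = v/R and KE = ½Mv² + ½Iω² = ½(1+k)Mv² = (7/10)Mv².
The vertical drop is h = L sinθ = 6.51 × sin25.8° = 2.833 m.
Setting Mgh = (7/10)Mv² gives v = √(2gh/(1+k)) = √(2·9.8·2.833/1.4) ≈ 6.30 m/s.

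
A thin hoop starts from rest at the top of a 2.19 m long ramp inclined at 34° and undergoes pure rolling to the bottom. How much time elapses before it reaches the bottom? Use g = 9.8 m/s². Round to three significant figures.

t ≈ 1.26 s

The moment of inertia is MR², giving k ≡ I/(MR²) = 1.
Translational: Mg sinθ − f = Ma. Rotational about the CM: fR = Iα = kMRa, so f = kMa.
Hence a = g sinθ/(1+k) = 9.8×sin34°/2 = 2.74 m/s².
Starting from rest, L = ½at², so t = √(2L/a) = √(2×2.19/2.74) ≈ 1.26 s.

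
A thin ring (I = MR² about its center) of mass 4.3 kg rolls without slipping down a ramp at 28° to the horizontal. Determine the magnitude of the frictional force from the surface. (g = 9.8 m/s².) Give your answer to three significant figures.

Here I = MR², so the shape factor k = I/(MR²) = 1.
Translational: Mg sinθ − f = Ma. Rotational about the CM: fR = Iα = kMRa, so f = kMa.
Combining, a = g sinθ/(1+k) and f = kMa = kMg sinθ/(1+k).
f = 1 × 4.3 × 9.8 × sin28° / 2 ≈ 9.89 N.

f ≈ 9.89 N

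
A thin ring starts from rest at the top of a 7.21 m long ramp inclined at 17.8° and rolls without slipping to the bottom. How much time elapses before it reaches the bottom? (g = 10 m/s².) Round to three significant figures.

Here I = MR², so the shape factor k = I/(MR²) = 1.
Newton's second law down the slope: Mg sinθ − f = Ma. The torque equation fR = Iα (with α = a/R) gives f = kMa.
Hence a = g sinθ/(1+k) = 10×sin17.8°/2 = 1.528 m/s².
With constant a from rest, t = √(2L/a) = √(2·7.21/1.528) ≈ 3.07 s.

t ≈ 3.07 s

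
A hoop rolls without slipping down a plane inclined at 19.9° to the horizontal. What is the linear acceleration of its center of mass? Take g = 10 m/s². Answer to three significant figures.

a ≈ 1.70 m/s²

With I = MR², the ratio k = I/(MR²) is 1.
Along the incline Mg sinθ − f = Ma, and torque about the center fR = Iα = kMR²(a/R) gives f = kMa.
Eliminating f: Mg sinθ = (1+k)Ma, so a = g sinθ/(1+k) = 10 × sin19.9° / 2 ≈ 1.70 m/s².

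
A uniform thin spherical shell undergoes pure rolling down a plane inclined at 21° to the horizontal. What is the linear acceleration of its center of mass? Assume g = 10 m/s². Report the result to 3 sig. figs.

The moment of inertia is (2/3)MR², giving k ≡ I/(MR²) = 2/3.
Newton's second law down the slope: Mg sinθ − f = Ma. The torque equation fR = Iα (with α = a/R) gives f = kMa.
Eliminating f: Mg sinθ = (1+k)Ma, so a = g sinθ/(1+k) = 10 × sin21° / 1.667 ≈ 2.15 m/s².

a ≈ 2.15 m/s²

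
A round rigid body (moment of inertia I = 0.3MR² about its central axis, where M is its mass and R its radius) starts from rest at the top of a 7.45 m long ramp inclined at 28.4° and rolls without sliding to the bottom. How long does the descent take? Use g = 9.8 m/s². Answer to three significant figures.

The moment of inertia is 0.3MR², giving k ≡ I/(MR²) = 0.3.
Translational: Mg sinθ − f = Ma. Rotational about the CM: fR = Iα = kMRa, so f = kMa.
Hence a = g sinθ/(1+k) = 9.8×sin28.4°/1.3 = 3.585 m/s².
Starting from rest, L = ½at², so t = √(2L/a) = √(2×7.45/3.585) ≈ 2.04 s.

t ≈ 2.04 s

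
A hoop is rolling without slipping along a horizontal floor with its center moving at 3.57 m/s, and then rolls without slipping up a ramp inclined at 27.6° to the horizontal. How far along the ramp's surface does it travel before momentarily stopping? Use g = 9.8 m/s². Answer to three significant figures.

The moment of inertia is MR², giving k ≡ I/(MR²) = 1.
Pure rolling means v = ωR; then KE = ½Mv² + ½I(v/R)² = ½(1+k)Mv² = Mv².
Setting this equal to Mgh gives the vertical rise h = (1+k)v₀²/(2g) = 2×3.57²/(2×9.8) = 1.3 m.
The distance along the slope is d = h/sinθ = 1.3/sin27.6° ≈ 2.81 m.

d ≈ 2.81 m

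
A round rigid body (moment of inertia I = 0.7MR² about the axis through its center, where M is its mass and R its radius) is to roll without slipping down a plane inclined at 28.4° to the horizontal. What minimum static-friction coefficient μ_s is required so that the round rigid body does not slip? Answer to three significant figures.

The moment of inertia is 0.7MR², giving k ≡ I/(MR²) = 0.7.
Along the incline Mg sinθ − f = Ma, and torque about the center fR = Iα = kMR²(a/R) gives f = kMa.
These give a = g sinθ/(1+k) and the required friction f = kMg sinθ/(1+k).
With N = Mg cosθ, the no-slip condition f ≤ μN gives μ_min = f/N = k tanθ/(1+k).
μ_min = 0.7 × tan28.4° / 1.7 ≈ 0.223.

μ_min ≈ 0.223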